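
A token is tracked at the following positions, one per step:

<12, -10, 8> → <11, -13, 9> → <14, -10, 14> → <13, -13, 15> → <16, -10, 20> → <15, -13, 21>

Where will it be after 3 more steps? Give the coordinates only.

<20, -10, 32>

Step-to-step displacements: <-1, -3, +1>, <+3, +3, +5>, <-1, -3, +1>, <+3, +3, +5>, <-1, -3, +1> — a repeating cycle of length 2.
step 6: apply <+3, +3, +5> → <18, -10, 26>
step 7: apply <-1, -3, +1> → <17, -13, 27>
step 8: apply <+3, +3, +5> → <20, -10, 32>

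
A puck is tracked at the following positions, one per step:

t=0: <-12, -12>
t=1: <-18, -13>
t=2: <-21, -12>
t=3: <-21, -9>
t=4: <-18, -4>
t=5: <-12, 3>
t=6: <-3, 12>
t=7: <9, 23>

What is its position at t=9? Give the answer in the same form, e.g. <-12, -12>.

First differences are <-6, -1>, <-3, +1>, <+0, +3>, <+3, +5>, <+6, +7>, <+9, +9>, <+12, +11>; their common second difference is <+3, +2> (constant acceleration).
step 8: <9, 23> + <+15, +13> → <24, 36>
step 9: <24, 36> + <+18, +15> → <42, 51>

<42, 51>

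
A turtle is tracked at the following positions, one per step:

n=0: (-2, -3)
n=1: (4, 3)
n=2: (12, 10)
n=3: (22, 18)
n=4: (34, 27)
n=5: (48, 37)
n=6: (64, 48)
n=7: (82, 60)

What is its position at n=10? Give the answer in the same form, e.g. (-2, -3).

(148, 102)

Successive displacements: (+6, +6), (+8, +7), (+10, +8), (+12, +9), (+14, +10), (+16, +11), (+18, +12) — each changes by (+2, +1).
step 8: (82, 60) + (+20, +13) → (102, 73)
step 9: (102, 73) + (+22, +14) → (124, 87)
step 10: (124, 87) + (+24, +15) → (148, 102)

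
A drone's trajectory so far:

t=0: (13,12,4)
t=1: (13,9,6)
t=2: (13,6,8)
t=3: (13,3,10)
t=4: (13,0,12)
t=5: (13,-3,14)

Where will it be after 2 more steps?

Constant displacement of (+0,-3,+2) per step.
step 6: (13,-3,14) + (+0,-3,+2) → (13,-6,16)
step 7: (13,-6,16) + (+0,-3,+2) → (13,-9,18)

(13,-9,18)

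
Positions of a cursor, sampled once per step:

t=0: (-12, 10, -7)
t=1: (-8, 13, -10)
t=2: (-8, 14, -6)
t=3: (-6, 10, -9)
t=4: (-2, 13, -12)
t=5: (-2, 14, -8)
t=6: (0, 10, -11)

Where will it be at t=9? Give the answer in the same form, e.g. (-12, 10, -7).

(6, 10, -13)

Differencing gives (+4, +3, -3), (+0, +1, +4), (+2, -4, -3), (+4, +3, -3), (+0, +1, +4), (+2, -4, -3). This is the pattern (+4, +3, -3), (+0, +1, +4), (+2, -4, -3) repeated.
step 7: apply (+4, +3, -3) → (4, 13, -14)
step 8: apply (+0, +1, +4) → (4, 14, -10)
step 9: apply (+2, -4, -3) → (6, 10, -13)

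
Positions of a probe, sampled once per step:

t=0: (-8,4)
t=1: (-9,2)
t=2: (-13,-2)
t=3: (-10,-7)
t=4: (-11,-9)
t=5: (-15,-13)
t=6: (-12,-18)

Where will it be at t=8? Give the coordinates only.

The moves between consecutive positions are (-1,-2), (-4,-4), (+3,-5), (-1,-2), (-4,-4), (+3,-5); they repeat the 3-cycle [(-1,-2), (-4,-4), (+3,-5)].
step 7: apply (-1,-2) → (-13,-20)
step 8: apply (-4,-4) → (-17,-24)

(-17,-24)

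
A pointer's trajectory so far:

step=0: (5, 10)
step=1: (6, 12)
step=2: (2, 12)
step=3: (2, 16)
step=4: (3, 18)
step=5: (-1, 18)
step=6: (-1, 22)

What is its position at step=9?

(-4, 28)

The moves between consecutive positions are (+1, +2), (-4, +0), (+0, +4), (+1, +2), (-4, +0), (+0, +4); they repeat the 3-cycle [(+1, +2), (-4, +0), (+0, +4)].
step 7: apply (+1, +2) → (0, 24)
step 8: apply (-4, +0) → (-4, 24)
step 9: apply (+0, +4) → (-4, 28)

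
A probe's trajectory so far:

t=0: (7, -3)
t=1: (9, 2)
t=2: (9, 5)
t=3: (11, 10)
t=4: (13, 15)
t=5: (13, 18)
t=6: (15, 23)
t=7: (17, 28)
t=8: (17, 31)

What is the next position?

(19, 36)

Differencing gives (+2, +5), (+0, +3), (+2, +5), (+2, +5), (+0, +3), (+2, +5), (+2, +5), (+0, +3). This is the pattern (+2, +5), (+0, +3), (+2, +5) repeated.
step 9: apply (+2, +5) → (19, 36)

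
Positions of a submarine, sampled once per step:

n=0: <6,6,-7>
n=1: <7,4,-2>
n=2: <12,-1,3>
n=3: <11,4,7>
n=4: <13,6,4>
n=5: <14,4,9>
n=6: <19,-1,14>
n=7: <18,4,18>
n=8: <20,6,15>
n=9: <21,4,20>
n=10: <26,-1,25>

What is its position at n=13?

<28,4,31>

Differencing gives <+1,-2,+5>, <+5,-5,+5>, <-1,+5,+4>, <+2,+2,-3>, <+1,-2,+5>, <+5,-5,+5>, <-1,+5,+4>, <+2,+2,-3>, <+1,-2,+5>, <+5,-5,+5>. This is the pattern <+1,-2,+5>, <+5,-5,+5>, <-1,+5,+4>, <+2,+2,-3> repeated.
step 11: apply <-1,+5,+4> → <25,4,29>
step 12: apply <+2,+2,-3> → <27,6,26>
step 13: apply <+1,-2,+5> → <28,4,31>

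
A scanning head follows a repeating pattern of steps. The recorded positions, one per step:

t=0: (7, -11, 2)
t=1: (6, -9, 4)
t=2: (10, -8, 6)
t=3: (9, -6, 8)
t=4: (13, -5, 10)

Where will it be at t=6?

(16, -2, 14)

Step-to-step displacements: (-1, +2, +2), (+4, +1, +2), (-1, +2, +2), (+4, +1, +2) — a repeating cycle of length 2.
step 5: apply (-1, +2, +2) → (12, -3, 12)
step 6: apply (+4, +1, +2) → (16, -2, 14)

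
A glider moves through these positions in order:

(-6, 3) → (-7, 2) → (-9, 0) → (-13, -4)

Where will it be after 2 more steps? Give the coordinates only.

(-37, -28)

Step-to-step displacements: (-1, -1), (-2, -2), (-4, -4); each is 2× the previous.
step 4: (-13, -4) + (-8, -8) → (-21, -12)
step 5: (-21, -12) + (-16, -16) → (-37, -28)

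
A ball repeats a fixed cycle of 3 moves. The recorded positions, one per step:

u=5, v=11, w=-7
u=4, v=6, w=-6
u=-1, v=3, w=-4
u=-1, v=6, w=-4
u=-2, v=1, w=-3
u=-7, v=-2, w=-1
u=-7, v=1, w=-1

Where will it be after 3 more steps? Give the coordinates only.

Differencing gives (-1, -5, +1), (-5, -3, +2), (+0, +3, +0), (-1, -5, +1), (-5, -3, +2), (+0, +3, +0). This is the pattern (-1, -5, +1), (-5, -3, +2), (+0, +3, +0) repeated.
step 7: apply (-1, -5, +1) → u=-8, v=-4, w=0
step 8: apply (-5, -3, +2) → u=-13, v=-7, w=2
step 9: apply (+0, +3, +0) → u=-13, v=-4, w=2

u=-13, v=-4, w=2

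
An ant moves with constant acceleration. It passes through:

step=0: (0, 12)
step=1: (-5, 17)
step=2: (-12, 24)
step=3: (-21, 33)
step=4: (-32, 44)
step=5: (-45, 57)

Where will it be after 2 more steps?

Successive displacements: (-5, +5), (-7, +7), (-9, +9), (-11, +11), (-13, +13) — each changes by (-2, +2).
step 6: (-45, 57) + (-15, +15) → (-60, 72)
step 7: (-60, 72) + (-17, +17) → (-77, 89)

(-77, 89)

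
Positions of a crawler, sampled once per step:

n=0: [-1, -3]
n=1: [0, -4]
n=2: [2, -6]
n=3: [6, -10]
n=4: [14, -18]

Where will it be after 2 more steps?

[62, -66]

Consecutive displacements [+1, -1], [+2, -2], [+4, -4], [+8, -8] scale by a factor of 2 each step.
step 5: [14, -18] + [+16, -16] → [30, -34]
step 6: [30, -34] + [+32, -32] → [62, -66]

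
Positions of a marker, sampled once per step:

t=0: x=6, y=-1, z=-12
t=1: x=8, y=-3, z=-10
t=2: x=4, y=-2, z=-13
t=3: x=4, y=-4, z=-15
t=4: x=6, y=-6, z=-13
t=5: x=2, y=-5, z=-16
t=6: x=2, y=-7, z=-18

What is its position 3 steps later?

Differencing gives (+2,-2,+2), (-4,+1,-3), (+0,-2,-2), (+2,-2,+2), (-4,+1,-3), (+0,-2,-2). This is the pattern (+2,-2,+2), (-4,+1,-3), (+0,-2,-2) repeated.
step 7: apply (+2,-2,+2) → x=4, y=-9, z=-16
step 8: apply (-4,+1,-3) → x=0, y=-8, z=-19
step 9: apply (+0,-2,-2) → x=0, y=-10, z=-21

x=0, y=-10, z=-21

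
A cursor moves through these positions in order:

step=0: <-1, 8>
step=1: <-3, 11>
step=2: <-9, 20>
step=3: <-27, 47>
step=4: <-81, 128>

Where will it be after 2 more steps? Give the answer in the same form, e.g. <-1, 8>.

<-729, 1100>

Step-to-step displacements: <-2, +3>, <-6, +9>, <-18, +27>, <-54, +81>; each is 3× the previous.
step 5: <-81, 128> + <-162, +243> → <-243, 371>
step 6: <-243, 371> + <-486, +729> → <-729, 1100>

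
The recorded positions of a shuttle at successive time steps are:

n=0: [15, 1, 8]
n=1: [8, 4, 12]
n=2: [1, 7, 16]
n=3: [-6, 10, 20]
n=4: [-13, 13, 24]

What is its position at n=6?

Constant displacement of [-7, +3, +4] per step.
step 5: [-13, 13, 24] + [-7, +3, +4] → [-20, 16, 28]
step 6: [-20, 16, 28] + [-7, +3, +4] → [-27, 19, 32]

[-27, 19, 32]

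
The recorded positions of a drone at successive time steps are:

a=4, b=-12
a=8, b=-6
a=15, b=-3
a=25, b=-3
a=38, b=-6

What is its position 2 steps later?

a=73, b=-21

Taking differences between consecutive positions: (+4,+6), (+7,+3), (+10,+0), (+13,-3). These grow by (+3,-3) each step.
step 5: a=38, b=-6 + (+16,-6) → a=54, b=-12
step 6: a=54, b=-12 + (+19,-9) → a=73, b=-21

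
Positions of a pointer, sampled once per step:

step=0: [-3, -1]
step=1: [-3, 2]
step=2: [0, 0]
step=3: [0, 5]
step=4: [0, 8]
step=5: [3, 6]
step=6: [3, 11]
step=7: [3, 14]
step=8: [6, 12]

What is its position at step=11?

Differencing gives [+0, +3], [+3, -2], [+0, +5], [+0, +3], [+3, -2], [+0, +5], [+0, +3], [+3, -2]. This is the pattern [+0, +3], [+3, -2], [+0, +5] repeated.
step 9: apply [+0, +5] → [6, 17]
step 10: apply [+0, +3] → [6, 20]
step 11: apply [+3, -2] → [9, 18]

[9, 18]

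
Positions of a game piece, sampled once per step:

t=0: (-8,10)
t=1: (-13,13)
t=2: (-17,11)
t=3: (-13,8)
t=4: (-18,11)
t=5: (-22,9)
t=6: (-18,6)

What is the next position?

(-23,9)

Differencing gives (-5,+3), (-4,-2), (+4,-3), (-5,+3), (-4,-2), (+4,-3). This is the pattern (-5,+3), (-4,-2), (+4,-3) repeated.
step 7: apply (-5,+3) → (-23,9)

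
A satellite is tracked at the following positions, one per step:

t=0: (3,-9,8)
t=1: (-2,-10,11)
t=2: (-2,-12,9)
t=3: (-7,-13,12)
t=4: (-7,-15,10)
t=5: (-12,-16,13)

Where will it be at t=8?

The moves between consecutive positions are (-5,-1,+3), (+0,-2,-2), (-5,-1,+3), (+0,-2,-2), (-5,-1,+3); they repeat the 2-cycle [(-5,-1,+3), (+0,-2,-2)].
step 6: apply (+0,-2,-2) → (-12,-18,11)
step 7: apply (-5,-1,+3) → (-17,-19,14)
step 8: apply (+0,-2,-2) → (-17,-21,12)

(-17,-21,12)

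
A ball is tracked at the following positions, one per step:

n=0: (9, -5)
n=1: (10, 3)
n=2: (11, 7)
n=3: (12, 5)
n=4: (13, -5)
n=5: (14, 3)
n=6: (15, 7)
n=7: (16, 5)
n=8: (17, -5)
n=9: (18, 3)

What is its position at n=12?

(21, -5)

First: linear, +1 per step → 21 at step 12.
Second: cycles through -5, 3, 7, 5 every 4 steps. Step 12 lands at position 0 of the cycle → -5.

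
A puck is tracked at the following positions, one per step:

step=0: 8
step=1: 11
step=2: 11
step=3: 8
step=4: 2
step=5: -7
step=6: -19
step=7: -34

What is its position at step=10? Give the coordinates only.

Taking differences between consecutive positions: +3, +0, -3, -6, -9, -12, -15. These grow by -3 each step.
step 8: -34 − 18 → -52
step 9: -52 − 21 → -73
step 10: -73 − 24 → -97

-97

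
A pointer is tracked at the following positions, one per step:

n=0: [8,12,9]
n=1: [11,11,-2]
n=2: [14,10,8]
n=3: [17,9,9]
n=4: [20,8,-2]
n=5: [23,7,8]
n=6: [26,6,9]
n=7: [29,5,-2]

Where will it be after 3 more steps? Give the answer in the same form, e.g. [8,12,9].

[38,2,-2]

First: linear, +3 per step → 38 at step 10.
Second: linear, -1 per step → 2 at step 10.
Third: cycles through 9, -2, 8 every 3 steps. Step 10 lands at position 1 of the cycle → -2.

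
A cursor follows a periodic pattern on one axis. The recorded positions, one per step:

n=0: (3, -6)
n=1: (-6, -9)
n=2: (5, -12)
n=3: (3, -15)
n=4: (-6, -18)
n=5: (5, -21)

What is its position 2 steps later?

(-6, -27)

The first coordinate repeats the cycle [3, -6, 5] with period 3; step 7 mod 3 = 1, giving -6.
The second coordinate changes by -3 each step, so at step 7 it is -6 + 7·(-3) = -27.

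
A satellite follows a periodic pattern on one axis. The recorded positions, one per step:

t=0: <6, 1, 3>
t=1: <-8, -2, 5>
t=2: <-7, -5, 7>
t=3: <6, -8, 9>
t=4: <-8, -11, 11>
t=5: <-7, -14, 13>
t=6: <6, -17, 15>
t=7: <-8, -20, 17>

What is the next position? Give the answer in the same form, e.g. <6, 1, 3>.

<-7, -23, 19>

The first coordinate repeats the cycle [6, -8, -7] with period 3; step 8 mod 3 = 2, giving -7.
The second coordinate changes by -3 each step, so at step 8 it is 1 + 8·(-3) = -23.
The third coordinate changes by +2 each step, so at step 8 it is 3 + 8·(2) = 19.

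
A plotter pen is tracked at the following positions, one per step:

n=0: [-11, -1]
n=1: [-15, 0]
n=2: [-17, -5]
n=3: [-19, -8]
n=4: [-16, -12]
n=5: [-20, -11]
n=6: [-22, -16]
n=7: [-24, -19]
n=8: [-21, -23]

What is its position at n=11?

Step-to-step displacements: [-4, +1], [-2, -5], [-2, -3], [+3, -4], [-4, +1], [-2, -5], [-2, -3], [+3, -4] — a repeating cycle of length 4.
step 9: apply [-4, +1] → [-25, -22]
step 10: apply [-2, -5] → [-27, -27]
step 11: apply [-2, -3] → [-29, -30]

[-29, -30]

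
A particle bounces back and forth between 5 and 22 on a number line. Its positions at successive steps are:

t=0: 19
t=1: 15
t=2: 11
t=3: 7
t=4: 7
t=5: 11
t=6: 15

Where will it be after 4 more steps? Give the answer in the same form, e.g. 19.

The value travels 4 per step and bounces off the walls at 5 and 22.
  step 7: 15 → 19
  step 8: 19 → 21
  step 9: 21 → 17
  step 10: 17 → 13

13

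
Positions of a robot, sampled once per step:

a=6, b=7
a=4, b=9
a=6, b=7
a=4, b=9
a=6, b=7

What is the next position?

a=4, b=9

Consecutive displacements (-2, +2), (+2, -2), (-2, +2), (+2, -2) scale by a factor of -1 each step.
step 5: a=6, b=7 + (-2, +2) → a=4, b=9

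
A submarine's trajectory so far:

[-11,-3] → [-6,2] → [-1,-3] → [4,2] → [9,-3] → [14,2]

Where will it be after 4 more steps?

First: linear, +5 per step → 34 at step 9.
Second: cycles through -3, 2 every 2 steps. Step 9 lands at position 1 of the cycle → 2.

[34,2]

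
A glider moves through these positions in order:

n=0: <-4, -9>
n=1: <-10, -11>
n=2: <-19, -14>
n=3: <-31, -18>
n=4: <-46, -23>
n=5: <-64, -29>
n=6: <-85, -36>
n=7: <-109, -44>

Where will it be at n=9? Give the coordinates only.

First differences are <-6, -2>, <-9, -3>, <-12, -4>, <-15, -5>, <-18, -6>, <-21, -7>, <-24, -8>; their common second difference is <-3, -1> (constant acceleration).
step 8: <-109, -44> + <-27, -9> → <-136, -53>
step 9: <-136, -53> + <-30, -10> → <-166, -63>

<-166, -63>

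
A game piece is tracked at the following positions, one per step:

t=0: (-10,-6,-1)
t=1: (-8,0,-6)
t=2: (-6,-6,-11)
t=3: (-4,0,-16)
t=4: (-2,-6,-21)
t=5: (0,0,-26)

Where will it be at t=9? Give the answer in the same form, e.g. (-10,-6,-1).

(8,0,-46)

The first coordinate changes by +2 each step, so at step 9 it is -10 + 9·(2) = 8.
The second coordinate repeats the cycle [-6, 0] with period 2; step 9 mod 2 = 1, giving 0.
The third coordinate changes by -5 each step, so at step 9 it is -1 + 9·(-5) = -46.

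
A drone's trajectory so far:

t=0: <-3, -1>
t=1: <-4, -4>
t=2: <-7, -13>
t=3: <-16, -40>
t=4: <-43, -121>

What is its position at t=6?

<-367, -1093>

Step-to-step displacements: <-1, -3>, <-3, -9>, <-9, -27>, <-27, -81>; each is 3× the previous.
step 5: <-43, -121> + <-81, -243> → <-124, -364>
step 6: <-124, -364> + <-243, -729> → <-367, -1093>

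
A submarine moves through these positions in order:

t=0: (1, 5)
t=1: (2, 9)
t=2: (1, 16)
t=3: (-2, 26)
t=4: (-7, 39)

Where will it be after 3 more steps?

(-34, 96)

First differences are (+1, +4), (-1, +7), (-3, +10), (-5, +13); their common second difference is (-2, +3) (constant acceleration).
step 5: (-7, 39) + (-7, +16) → (-14, 55)
step 6: (-14, 55) + (-9, +19) → (-23, 74)
step 7: (-23, 74) + (-11, +22) → (-34, 96)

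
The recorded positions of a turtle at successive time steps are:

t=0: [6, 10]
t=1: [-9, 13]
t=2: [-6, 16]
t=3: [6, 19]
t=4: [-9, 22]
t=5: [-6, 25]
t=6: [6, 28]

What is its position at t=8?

The first coordinate repeats the cycle [6, -9, -6] with period 3; step 8 mod 3 = 2, giving -6.
The second coordinate changes by +3 each step, so at step 8 it is 10 + 8·(3) = 34.

[-6, 34]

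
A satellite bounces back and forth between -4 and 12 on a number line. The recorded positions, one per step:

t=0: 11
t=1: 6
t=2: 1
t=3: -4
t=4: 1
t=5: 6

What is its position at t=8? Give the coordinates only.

3

The value reflects between -4 and 12, moving 5 per step.
  step 6: 6 → 11
  step 7: 11 → 8
  step 8: 8 → 3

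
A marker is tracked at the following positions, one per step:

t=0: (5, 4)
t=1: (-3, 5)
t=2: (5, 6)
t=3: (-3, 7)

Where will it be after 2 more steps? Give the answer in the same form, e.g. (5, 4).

First: cycles through 5, -3 every 2 steps. Step 5 lands at position 1 of the cycle → -3.
Second: linear, +1 per step → 9 at step 5.

(-3, 9)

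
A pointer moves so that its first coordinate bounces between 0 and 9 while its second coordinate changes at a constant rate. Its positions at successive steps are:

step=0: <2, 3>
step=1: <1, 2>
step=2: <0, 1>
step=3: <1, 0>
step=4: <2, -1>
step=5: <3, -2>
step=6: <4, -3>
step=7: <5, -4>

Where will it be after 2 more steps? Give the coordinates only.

The first coordinate travels 1 per step and bounces off the walls at 0 and 9.
  step 8: 5 → 6
  step 9: 6 → 7
The second coordinate changes by -1 each step: at step 9 it is -6.

<7, -6>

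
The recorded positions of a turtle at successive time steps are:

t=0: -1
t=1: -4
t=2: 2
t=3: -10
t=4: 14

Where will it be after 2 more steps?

62

Consecutive displacements -3, +6, -12, +24 scale by a factor of -2 each step.
step 5: 14 − 48 → -34
step 6: -34 + 96 → 62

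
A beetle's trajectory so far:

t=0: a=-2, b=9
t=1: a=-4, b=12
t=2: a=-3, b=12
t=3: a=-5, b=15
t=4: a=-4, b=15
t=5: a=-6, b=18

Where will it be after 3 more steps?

The moves between consecutive positions are (-2, +3), (+1, +0), (-2, +3), (+1, +0), (-2, +3); they repeat the 2-cycle [(-2, +3), (+1, +0)].
step 6: apply (+1, +0) → a=-5, b=18
step 7: apply (-2, +3) → a=-7, b=21
step 8: apply (+1, +0) → a=-6, b=21

a=-6, b=21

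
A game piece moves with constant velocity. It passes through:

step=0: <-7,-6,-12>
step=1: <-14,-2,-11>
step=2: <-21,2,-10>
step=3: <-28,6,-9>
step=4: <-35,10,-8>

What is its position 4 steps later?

<-63,26,-4>

Each step adds <-7,+4,+1> to the position.
step 5: <-35,10,-8> + <-7,+4,+1> → <-42,14,-7>
step 6: <-42,14,-7> + <-7,+4,+1> → <-49,18,-6>
step 7: <-49,18,-6> + <-7,+4,+1> → <-56,22,-5>
step 8: <-56,22,-5> + <-7,+4,+1> → <-63,26,-4>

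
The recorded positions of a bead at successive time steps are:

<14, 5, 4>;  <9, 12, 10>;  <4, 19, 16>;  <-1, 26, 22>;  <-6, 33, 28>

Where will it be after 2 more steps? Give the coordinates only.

<-16, 47, 40>

The position changes by <-5, +7, +6> every step.
step 5: <-6, 33, 28> + <-5, +7, +6> → <-11, 40, 34>
step 6: <-11, 40, 34> + <-5, +7, +6> → <-16, 47, 40>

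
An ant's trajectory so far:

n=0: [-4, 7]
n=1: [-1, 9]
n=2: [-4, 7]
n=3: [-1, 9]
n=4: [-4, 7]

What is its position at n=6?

Consecutive displacements [+3, +2], [-3, -2], [+3, +2], [-3, -2] scale by a factor of -1 each step.
step 5: [-4, 7] + [+3, +2] → [-1, 9]
step 6: [-1, 9] + [-3, -2] → [-4, 7]

[-4, 7]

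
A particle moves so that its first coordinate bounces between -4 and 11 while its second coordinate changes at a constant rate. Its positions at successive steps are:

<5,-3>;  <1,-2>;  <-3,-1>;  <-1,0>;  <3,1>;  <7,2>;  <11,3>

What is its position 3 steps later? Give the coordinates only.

The first coordinate travels 4 per step and bounces off the walls at -4 and 11.
  step 7: 11 → 7
  step 8: 7 → 3
  step 9: 3 → -1
The second coordinate changes by +1 each step: at step 9 it is 6.

<-1,6>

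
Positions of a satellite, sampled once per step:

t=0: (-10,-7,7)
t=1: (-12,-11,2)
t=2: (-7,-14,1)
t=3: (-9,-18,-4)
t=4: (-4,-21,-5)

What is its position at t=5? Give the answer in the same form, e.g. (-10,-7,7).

Differencing gives (-2,-4,-5), (+5,-3,-1), (-2,-4,-5), (+5,-3,-1). This is the pattern (-2,-4,-5), (+5,-3,-1) repeated.
step 5: apply (-2,-4,-5) → (-6,-25,-10)

(-6,-25,-10)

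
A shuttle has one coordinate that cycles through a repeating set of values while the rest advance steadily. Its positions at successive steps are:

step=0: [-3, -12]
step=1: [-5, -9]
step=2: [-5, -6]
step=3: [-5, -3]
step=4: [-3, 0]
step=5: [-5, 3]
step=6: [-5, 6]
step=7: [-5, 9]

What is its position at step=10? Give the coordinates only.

First: cycles through -3, -5, -5, -5 every 4 steps. Step 10 lands at position 2 of the cycle → -5.
Second: linear, +3 per step → 18 at step 10.

[-5, 18]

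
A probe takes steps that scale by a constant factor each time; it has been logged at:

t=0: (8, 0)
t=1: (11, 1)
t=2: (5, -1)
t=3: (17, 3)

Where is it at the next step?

(-7, -5)

Consecutive displacements (+3, +1), (-6, -2), (+12, +4) scale by a factor of -2 each step.
step 4: (17, 3) + (-24, -8) → (-7, -5)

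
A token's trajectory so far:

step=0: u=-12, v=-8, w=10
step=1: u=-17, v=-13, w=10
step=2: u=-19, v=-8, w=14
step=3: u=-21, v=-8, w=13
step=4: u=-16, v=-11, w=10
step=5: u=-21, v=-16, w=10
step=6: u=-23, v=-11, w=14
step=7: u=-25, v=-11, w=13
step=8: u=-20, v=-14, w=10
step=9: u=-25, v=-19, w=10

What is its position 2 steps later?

u=-29, v=-14, w=13

Step-to-step displacements: (-5,-5,+0), (-2,+5,+4), (-2,+0,-1), (+5,-3,-3), (-5,-5,+0), (-2,+5,+4), (-2,+0,-1), (+5,-3,-3), (-5,-5,+0) — a repeating cycle of length 4.
step 10: apply (-2,+5,+4) → u=-27, v=-14, w=14
step 11: apply (-2,+0,-1) → u=-29, v=-14, w=13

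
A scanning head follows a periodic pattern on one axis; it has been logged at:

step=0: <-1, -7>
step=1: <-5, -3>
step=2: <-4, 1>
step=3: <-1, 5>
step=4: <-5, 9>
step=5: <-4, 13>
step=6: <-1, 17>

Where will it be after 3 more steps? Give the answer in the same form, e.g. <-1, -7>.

First: cycles through -1, -5, -4 every 3 steps. Step 9 lands at position 0 of the cycle → -1.
Second: linear, +4 per step → 29 at step 9.

<-1, 29>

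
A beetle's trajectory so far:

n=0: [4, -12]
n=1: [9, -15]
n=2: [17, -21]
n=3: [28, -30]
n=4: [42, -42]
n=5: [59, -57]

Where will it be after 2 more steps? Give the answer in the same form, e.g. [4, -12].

First differences are [+5, -3], [+8, -6], [+11, -9], [+14, -12], [+17, -15]; their common second difference is [+3, -3] (constant acceleration).
step 6: [59, -57] + [+20, -18] → [79, -75]
step 7: [79, -75] + [+23, -21] → [102, -96]

[102, -96]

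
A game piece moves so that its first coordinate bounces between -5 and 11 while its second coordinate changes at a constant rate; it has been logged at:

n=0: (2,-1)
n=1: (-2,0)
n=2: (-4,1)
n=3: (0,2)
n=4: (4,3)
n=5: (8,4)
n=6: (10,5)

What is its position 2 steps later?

(2,7)

The first coordinate reflects between -5 and 11, moving 4 per step.
  step 7: 10 → 6
  step 8: 6 → 2
The second coordinate changes by +1 each step: at step 8 it is 7.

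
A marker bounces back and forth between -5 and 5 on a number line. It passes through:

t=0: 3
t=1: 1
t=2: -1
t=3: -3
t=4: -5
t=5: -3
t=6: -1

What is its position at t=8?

3

The value travels 2 per step and bounces off the walls at -5 and 5.
  step 7: -1 → 1
  step 8: 1 → 3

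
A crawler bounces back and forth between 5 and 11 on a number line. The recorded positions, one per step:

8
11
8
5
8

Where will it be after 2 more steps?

The value travels 3 per step and bounces off the walls at 5 and 11.
  step 5: 8 → 11
  step 6: 11 → 8

8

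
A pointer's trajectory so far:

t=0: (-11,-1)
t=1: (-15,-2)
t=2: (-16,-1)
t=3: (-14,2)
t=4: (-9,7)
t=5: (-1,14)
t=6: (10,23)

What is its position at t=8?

First differences are (-4,-1), (-1,+1), (+2,+3), (+5,+5), (+8,+7), (+11,+9); their common second difference is (+3,+2) (constant acceleration).
step 7: (10,23) + (+14,+11) → (24,34)
step 8: (24,34) + (+17,+13) → (41,47)

(41,47)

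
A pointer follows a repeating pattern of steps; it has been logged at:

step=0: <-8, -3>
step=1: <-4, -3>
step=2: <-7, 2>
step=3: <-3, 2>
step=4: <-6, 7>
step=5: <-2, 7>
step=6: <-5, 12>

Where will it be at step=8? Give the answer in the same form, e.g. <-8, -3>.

<-4, 17>

Step-to-step displacements: <+4, +0>, <-3, +5>, <+4, +0>, <-3, +5>, <+4, +0>, <-3, +5> — a repeating cycle of length 2.
step 7: apply <+4, +0> → <-1, 12>
step 8: apply <-3, +5> → <-4, 17>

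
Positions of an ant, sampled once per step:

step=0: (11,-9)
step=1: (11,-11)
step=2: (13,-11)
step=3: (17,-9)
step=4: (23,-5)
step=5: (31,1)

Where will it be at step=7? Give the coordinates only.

(53,19)

Taking differences between consecutive positions: (+0,-2), (+2,+0), (+4,+2), (+6,+4), (+8,+6). These grow by (+2,+2) each step.
step 6: (31,1) + (+10,+8) → (41,9)
step 7: (41,9) + (+12,+10) → (53,19)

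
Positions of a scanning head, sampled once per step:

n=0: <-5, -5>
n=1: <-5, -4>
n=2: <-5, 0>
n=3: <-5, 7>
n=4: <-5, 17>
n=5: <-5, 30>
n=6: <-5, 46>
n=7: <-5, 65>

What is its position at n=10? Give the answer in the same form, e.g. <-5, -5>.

First differences are <+0, +1>, <+0, +4>, <+0, +7>, <+0, +10>, <+0, +13>, <+0, +16>, <+0, +19>; their common second difference is <+0, +3> (constant acceleration).
step 8: <-5, 65> + <+0, +22> → <-5, 87>
step 9: <-5, 87> + <+0, +25> → <-5, 112>
step 10: <-5, 112> + <+0, +28> → <-5, 140>

<-5, 140>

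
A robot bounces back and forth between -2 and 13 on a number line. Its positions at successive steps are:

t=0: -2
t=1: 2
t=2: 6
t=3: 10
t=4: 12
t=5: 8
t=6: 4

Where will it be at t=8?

0

The value reflects between -2 and 13, moving 4 per step.
  step 7: 4 → 0
  step 8: 0 → 0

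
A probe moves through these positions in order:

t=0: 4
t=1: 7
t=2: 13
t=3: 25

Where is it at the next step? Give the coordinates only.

Step-to-step displacements: +3, +6, +12; each is 2× the previous.
step 4: 25 + 24 → 49

49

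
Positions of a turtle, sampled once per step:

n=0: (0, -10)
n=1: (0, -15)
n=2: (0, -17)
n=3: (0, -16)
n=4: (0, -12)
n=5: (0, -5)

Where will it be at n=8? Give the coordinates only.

(0, 34)

First differences are (+0, -5), (+0, -2), (+0, +1), (+0, +4), (+0, +7); their common second difference is (+0, +3) (constant acceleration).
step 6: (0, -5) + (+0, +10) → (0, 5)
step 7: (0, 5) + (+0, +13) → (0, 18)
step 8: (0, 18) + (+0, +16) → (0, 34)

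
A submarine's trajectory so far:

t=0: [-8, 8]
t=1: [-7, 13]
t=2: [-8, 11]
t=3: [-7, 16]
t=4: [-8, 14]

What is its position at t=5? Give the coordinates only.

[-7, 19]

The moves between consecutive positions are [+1, +5], [-1, -2], [+1, +5], [-1, -2]; they repeat the 2-cycle [[+1, +5], [-1, -2]].
step 5: apply [+1, +5] → [-7, 19]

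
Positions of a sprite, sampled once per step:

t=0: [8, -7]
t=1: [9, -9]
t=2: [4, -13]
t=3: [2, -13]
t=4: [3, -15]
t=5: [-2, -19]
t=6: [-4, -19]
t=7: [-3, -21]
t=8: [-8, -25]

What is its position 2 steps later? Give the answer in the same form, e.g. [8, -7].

[-9, -27]

The moves between consecutive positions are [+1, -2], [-5, -4], [-2, +0], [+1, -2], [-5, -4], [-2, +0], [+1, -2], [-5, -4]; they repeat the 3-cycle [[+1, -2], [-5, -4], [-2, +0]].
step 9: apply [-2, +0] → [-10, -25]
step 10: apply [+1, -2] → [-9, -27]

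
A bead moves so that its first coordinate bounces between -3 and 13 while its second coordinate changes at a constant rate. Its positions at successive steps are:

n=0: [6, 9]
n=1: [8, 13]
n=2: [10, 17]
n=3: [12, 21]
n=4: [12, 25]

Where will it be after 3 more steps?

The first coordinate travels 2 per step and bounces off the walls at -3 and 13.
  step 5: 12 → 10
  step 6: 10 → 8
  step 7: 8 → 6
The second coordinate changes by +4 each step: at step 7 it is 37.

[6, 37]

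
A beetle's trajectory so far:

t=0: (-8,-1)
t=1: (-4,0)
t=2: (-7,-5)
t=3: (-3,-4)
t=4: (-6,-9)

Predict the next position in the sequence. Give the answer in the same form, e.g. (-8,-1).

(-2,-8)

The moves between consecutive positions are (+4,+1), (-3,-5), (+4,+1), (-3,-5); they repeat the 2-cycle [(+4,+1), (-3,-5)].
step 5: apply (+4,+1) → (-2,-8)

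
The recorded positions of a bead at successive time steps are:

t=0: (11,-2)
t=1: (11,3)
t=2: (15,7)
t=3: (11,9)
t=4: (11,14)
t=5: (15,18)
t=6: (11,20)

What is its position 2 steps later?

Differencing gives (+0,+5), (+4,+4), (-4,+2), (+0,+5), (+4,+4), (-4,+2). This is the pattern (+0,+5), (+4,+4), (-4,+2) repeated.
step 7: apply (+0,+5) → (11,25)
step 8: apply (+4,+4) → (15,29)

(15,29)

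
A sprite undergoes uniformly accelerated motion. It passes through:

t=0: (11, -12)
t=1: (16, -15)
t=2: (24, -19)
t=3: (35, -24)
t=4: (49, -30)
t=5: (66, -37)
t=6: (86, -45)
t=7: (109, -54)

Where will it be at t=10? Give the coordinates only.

First differences are (+5, -3), (+8, -4), (+11, -5), (+14, -6), (+17, -7), (+20, -8), (+23, -9); their common second difference is (+3, -1) (constant acceleration).
step 8: (109, -54) + (+26, -10) → (135, -64)
step 9: (135, -64) + (+29, -11) → (164, -75)
step 10: (164, -75) + (+32, -12) → (196, -87)

(196, -87)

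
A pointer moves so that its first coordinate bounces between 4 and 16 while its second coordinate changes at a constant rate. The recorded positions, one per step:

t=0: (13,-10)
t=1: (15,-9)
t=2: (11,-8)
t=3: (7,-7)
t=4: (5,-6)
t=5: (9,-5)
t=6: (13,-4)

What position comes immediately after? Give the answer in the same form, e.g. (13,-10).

The first coordinate travels 4 per step and bounces off the walls at 4 and 16.
  step 7: 13 → 15
The second coordinate changes by +1 each step: at step 7 it is -3.

(15,-3)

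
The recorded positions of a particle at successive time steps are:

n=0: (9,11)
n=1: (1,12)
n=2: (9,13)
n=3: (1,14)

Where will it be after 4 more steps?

The first coordinate repeats the cycle [9, 1] with period 2; step 7 mod 2 = 1, giving 1.
The second coordinate changes by +1 each step, so at step 7 it is 11 + 7·(1) = 18.

(1,18)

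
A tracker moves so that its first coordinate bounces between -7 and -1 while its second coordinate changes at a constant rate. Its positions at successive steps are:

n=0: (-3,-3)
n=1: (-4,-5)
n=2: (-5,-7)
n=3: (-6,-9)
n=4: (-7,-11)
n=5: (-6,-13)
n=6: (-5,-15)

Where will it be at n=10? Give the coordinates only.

The first coordinate travels 1 per step and bounces off the walls at -7 and -1.
  step 7: -5 → -4
  step 8: -4 → -3
  step 9: -3 → -2
  step 10: -2 → -1
The second coordinate changes by -2 each step: at step 10 it is -23.

(-1,-23)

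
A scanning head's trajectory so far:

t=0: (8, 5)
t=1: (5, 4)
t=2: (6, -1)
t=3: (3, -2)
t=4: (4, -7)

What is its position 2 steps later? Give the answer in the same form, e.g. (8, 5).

The moves between consecutive positions are (-3, -1), (+1, -5), (-3, -1), (+1, -5); they repeat the 2-cycle [(-3, -1), (+1, -5)].
step 5: apply (-3, -1) → (1, -8)
step 6: apply (+1, -5) → (2, -13)

(2, -13)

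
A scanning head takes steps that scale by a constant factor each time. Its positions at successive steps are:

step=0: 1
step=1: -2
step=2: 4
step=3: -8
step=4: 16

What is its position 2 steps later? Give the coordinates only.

64

Step-to-step displacements: -3, +6, -12, +24; each is -2× the previous.
step 5: 16 − 48 → -32
step 6: -32 + 96 → 64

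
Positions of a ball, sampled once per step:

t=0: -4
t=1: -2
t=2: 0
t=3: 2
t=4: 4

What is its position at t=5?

Each step adds +2 to the position.
step 5: 4 + 2 → 6

6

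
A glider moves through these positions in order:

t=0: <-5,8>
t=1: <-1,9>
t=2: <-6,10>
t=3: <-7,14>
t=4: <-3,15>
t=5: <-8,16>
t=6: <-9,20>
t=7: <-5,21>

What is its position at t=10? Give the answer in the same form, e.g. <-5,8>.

Step-to-step displacements: <+4,+1>, <-5,+1>, <-1,+4>, <+4,+1>, <-5,+1>, <-1,+4>, <+4,+1> — a repeating cycle of length 3.
step 8: apply <-5,+1> → <-10,22>
step 9: apply <-1,+4> → <-11,26>
step 10: apply <+4,+1> → <-7,27>

<-7,27>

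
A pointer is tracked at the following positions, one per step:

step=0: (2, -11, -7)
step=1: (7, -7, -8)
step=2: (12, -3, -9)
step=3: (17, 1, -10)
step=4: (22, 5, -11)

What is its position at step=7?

(37, 17, -14)

Constant displacement of (+5, +4, -1) per step.
step 5: (22, 5, -11) + (+5, +4, -1) → (27, 9, -12)
step 6: (27, 9, -12) + (+5, +4, -1) → (32, 13, -13)
step 7: (32, 13, -13) + (+5, +4, -1) → (37, 17, -14)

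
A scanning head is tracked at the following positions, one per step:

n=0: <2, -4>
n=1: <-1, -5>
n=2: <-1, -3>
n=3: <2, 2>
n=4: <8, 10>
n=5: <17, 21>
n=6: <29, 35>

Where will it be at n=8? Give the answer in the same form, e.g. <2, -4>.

<62, 72>

Taking differences between consecutive positions: <-3, -1>, <+0, +2>, <+3, +5>, <+6, +8>, <+9, +11>, <+12, +14>. These grow by <+3, +3> each step.
step 7: <29, 35> + <+15, +17> → <44, 52>
step 8: <44, 52> + <+18, +20> → <62, 72>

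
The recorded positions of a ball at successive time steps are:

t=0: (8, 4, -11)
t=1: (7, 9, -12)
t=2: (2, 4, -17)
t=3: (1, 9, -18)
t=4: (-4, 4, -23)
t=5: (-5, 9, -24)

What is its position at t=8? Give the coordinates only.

Step-to-step displacements: (-1, +5, -1), (-5, -5, -5), (-1, +5, -1), (-5, -5, -5), (-1, +5, -1) — a repeating cycle of length 2.
step 6: apply (-5, -5, -5) → (-10, 4, -29)
step 7: apply (-1, +5, -1) → (-11, 9, -30)
step 8: apply (-5, -5, -5) → (-16, 4, -35)

(-16, 4, -35)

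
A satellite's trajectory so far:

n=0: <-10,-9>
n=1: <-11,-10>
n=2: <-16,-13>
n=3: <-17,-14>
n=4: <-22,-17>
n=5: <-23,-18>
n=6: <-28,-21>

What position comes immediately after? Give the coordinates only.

Differencing gives <-1,-1>, <-5,-3>, <-1,-1>, <-5,-3>, <-1,-1>, <-5,-3>. This is the pattern <-1,-1>, <-5,-3> repeated.
step 7: apply <-1,-1> → <-29,-22>

<-29,-22>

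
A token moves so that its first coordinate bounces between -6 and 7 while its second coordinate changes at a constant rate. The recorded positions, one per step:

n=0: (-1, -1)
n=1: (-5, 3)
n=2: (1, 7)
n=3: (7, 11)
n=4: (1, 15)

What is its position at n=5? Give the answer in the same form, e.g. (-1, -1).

(-5, 19)

The first coordinate reflects between -6 and 7, moving 6 per step.
  step 5: 1 → -5
The second coordinate changes by +4 each step: at step 5 it is 19.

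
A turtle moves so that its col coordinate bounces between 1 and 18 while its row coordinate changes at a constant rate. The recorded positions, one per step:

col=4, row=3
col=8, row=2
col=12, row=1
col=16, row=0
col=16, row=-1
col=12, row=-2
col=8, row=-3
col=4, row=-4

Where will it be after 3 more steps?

The col coordinate reflects between 1 and 18, moving 4 per step.
  step 8: 4 → 2
  step 9: 2 → 6
  step 10: 6 → 10
The row coordinate changes by -1 each step: at step 10 it is -7.

col=10, row=-7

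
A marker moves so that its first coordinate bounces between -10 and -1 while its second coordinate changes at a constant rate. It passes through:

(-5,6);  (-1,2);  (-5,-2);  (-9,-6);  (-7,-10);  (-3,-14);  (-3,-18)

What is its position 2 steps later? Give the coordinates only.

(-9,-26)

The first coordinate reflects between -10 and -1, moving 4 per step.
  step 7: -3 → -7
  step 8: -7 → -9
The second coordinate changes by -4 each step: at step 8 it is -26.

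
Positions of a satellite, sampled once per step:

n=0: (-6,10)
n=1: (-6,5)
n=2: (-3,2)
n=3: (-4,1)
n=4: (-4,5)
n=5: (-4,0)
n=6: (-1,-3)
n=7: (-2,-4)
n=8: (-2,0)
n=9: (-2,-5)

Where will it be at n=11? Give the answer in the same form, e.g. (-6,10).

Step-to-step displacements: (+0,-5), (+3,-3), (-1,-1), (+0,+4), (+0,-5), (+3,-3), (-1,-1), (+0,+4), (+0,-5) — a repeating cycle of length 4.
step 10: apply (+3,-3) → (1,-8)
step 11: apply (-1,-1) → (0,-9)

(0,-9)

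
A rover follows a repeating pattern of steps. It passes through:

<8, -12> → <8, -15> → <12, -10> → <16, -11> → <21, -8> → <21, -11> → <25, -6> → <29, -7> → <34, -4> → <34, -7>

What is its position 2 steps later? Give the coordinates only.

Differencing gives <+0, -3>, <+4, +5>, <+4, -1>, <+5, +3>, <+0, -3>, <+4, +5>, <+4, -1>, <+5, +3>, <+0, -3>. This is the pattern <+0, -3>, <+4, +5>, <+4, -1>, <+5, +3> repeated.
step 10: apply <+4, +5> → <38, -2>
step 11: apply <+4, -1> → <42, -3>

<42, -3>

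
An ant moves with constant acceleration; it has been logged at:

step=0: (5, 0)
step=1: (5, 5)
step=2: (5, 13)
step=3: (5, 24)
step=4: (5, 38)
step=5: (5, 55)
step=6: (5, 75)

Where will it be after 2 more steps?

Successive displacements: (+0, +5), (+0, +8), (+0, +11), (+0, +14), (+0, +17), (+0, +20) — each changes by (+0, +3).
step 7: (5, 75) + (+0, +23) → (5, 98)
step 8: (5, 98) + (+0, +26) → (5, 124)

(5, 124)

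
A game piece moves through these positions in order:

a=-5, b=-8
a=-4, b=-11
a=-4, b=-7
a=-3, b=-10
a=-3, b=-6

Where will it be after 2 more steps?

Step-to-step displacements: (+1, -3), (+0, +4), (+1, -3), (+0, +4) — a repeating cycle of length 2.
step 5: apply (+1, -3) → a=-2, b=-9
step 6: apply (+0, +4) → a=-2, b=-5

a=-2, b=-5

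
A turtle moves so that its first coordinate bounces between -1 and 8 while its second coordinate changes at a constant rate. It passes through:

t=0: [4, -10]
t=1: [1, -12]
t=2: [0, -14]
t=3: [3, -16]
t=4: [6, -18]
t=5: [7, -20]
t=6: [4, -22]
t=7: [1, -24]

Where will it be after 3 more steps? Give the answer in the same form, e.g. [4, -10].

[6, -30]

The first coordinate reflects between -1 and 8, moving 3 per step.
  step 8: 1 → 0
  step 9: 0 → 3
  step 10: 3 → 6
The second coordinate changes by -2 each step: at step 10 it is -30.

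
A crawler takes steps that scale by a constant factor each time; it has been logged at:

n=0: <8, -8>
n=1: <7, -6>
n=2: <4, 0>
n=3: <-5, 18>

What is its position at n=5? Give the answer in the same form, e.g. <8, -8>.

The jumps are <-1, +2>, <-3, +6>, <-9, +18> — a geometric progression with ratio 3.
step 4: <-5, 18> + <-27, +54> → <-32, 72>
step 5: <-32, 72> + <-81, +162> → <-113, 234>

<-113, 234>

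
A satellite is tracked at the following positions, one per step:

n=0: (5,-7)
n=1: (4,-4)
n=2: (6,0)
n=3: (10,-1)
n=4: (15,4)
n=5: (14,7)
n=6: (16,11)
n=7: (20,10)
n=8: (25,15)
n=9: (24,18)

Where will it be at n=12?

Step-to-step displacements: (-1,+3), (+2,+4), (+4,-1), (+5,+5), (-1,+3), (+2,+4), (+4,-1), (+5,+5), (-1,+3) — a repeating cycle of length 4.
step 10: apply (+2,+4) → (26,22)
step 11: apply (+4,-1) → (30,21)
step 12: apply (+5,+5) → (35,26)

(35,26)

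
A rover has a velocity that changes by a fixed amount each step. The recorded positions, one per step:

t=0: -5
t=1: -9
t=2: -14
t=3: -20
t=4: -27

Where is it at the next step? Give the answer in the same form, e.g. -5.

Successive displacements: -4, -5, -6, -7 — each changes by -1.
step 5: -27 − 8 → -35

-35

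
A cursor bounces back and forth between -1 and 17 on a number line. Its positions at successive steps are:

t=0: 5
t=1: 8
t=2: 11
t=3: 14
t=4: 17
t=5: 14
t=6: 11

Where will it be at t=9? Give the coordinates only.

The value travels 3 per step and bounces off the walls at -1 and 17.
  step 7: 11 → 8
  step 8: 8 → 5
  step 9: 5 → 2

2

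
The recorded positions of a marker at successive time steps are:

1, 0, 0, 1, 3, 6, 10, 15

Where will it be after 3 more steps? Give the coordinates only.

First differences are -1, +0, +1, +2, +3, +4, +5; their common second difference is +1 (constant acceleration).
step 8: 15 + 6 → 21
step 9: 21 + 7 → 28
step 10: 28 + 8 → 36

36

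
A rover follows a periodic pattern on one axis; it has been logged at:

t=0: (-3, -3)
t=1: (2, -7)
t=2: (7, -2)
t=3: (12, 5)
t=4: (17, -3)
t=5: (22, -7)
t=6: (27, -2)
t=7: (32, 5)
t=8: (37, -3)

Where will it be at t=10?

The first coordinate changes by +5 each step, so at step 10 it is -3 + 10·(5) = 47.
The second coordinate repeats the cycle [-3, -7, -2, 5] with period 4; step 10 mod 4 = 2, giving -2.

(47, -2)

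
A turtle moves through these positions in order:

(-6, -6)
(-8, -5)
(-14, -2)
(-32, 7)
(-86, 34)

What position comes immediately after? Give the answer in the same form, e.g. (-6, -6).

The jumps are (-2, +1), (-6, +3), (-18, +9), (-54, +27) — a geometric progression with ratio 3.
step 5: (-86, 34) + (-162, +81) → (-248, 115)

(-248, 115)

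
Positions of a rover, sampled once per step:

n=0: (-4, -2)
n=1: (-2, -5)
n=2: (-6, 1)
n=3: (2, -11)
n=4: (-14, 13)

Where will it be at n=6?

(-46, 61)

Step-to-step displacements: (+2, -3), (-4, +6), (+8, -12), (-16, +24); each is -2× the previous.
step 5: (-14, 13) + (+32, -48) → (18, -35)
step 6: (18, -35) + (-64, +96) → (-46, 61)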